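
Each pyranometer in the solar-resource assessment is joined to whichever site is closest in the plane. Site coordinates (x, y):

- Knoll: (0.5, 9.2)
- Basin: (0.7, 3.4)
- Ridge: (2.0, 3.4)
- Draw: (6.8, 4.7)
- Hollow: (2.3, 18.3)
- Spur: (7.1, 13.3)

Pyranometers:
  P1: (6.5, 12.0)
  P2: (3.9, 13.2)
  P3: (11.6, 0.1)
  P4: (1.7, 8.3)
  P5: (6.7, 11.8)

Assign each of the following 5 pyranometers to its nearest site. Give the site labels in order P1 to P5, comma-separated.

Spur, Spur, Draw, Knoll, Spur

P1 → Spur (d²=2.05)
P2 → Spur (d²=10.25)
P3 → Draw (d²=44.20)
P4 → Knoll (d²=2.25)
P5 → Spur (d²=2.41)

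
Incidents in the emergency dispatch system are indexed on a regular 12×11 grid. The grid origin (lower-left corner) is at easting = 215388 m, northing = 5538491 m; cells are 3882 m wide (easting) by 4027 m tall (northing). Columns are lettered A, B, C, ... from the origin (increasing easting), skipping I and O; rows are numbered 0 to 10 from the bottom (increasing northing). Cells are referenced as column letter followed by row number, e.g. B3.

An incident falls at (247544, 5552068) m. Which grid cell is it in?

J3

Column index: ⌊(247544 − 215388) / 3882⌋ = ⌊8.283⌋ = 8 → column J
Row offset from origin: ⌊(5552068 − 5538491) / 4027⌋ = ⌊3.371⌋ = 3 → row 3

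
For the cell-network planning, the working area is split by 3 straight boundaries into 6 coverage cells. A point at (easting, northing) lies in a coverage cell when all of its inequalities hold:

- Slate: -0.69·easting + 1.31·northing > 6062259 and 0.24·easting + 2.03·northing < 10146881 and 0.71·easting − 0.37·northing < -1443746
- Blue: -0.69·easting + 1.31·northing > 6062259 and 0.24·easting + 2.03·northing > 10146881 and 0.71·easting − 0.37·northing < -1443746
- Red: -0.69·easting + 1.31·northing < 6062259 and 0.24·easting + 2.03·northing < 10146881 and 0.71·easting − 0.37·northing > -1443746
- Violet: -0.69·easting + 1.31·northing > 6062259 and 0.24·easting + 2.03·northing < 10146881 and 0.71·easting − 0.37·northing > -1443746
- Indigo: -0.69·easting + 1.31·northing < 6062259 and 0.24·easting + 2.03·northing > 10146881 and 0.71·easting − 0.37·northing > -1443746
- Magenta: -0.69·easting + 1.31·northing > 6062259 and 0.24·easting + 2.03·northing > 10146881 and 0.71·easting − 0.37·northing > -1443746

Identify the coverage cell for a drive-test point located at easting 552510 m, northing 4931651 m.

-0.69·552510 + 1.31·4931651 = 6079230.910, which is > 6062259
0.24·552510 + 2.03·4931651 = 10143853.930, which is < 10146881
0.71·552510 − 0.37·4931651 = -1432428.770, which is > -1443746
This sign pattern matches Violet.

Violet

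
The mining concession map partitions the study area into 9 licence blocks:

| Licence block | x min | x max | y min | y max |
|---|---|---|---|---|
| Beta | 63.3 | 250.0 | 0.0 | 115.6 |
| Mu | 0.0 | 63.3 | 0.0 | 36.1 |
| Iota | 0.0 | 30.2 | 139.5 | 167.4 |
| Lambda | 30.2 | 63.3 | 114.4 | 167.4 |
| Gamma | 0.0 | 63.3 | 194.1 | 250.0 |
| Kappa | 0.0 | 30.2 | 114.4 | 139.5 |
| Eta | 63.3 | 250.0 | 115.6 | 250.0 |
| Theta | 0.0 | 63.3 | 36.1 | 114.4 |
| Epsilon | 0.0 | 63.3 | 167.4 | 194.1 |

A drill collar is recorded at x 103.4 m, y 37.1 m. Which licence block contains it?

The point has x = 103.4 and y = 37.1.
Only Beta satisfies 63.3 ≤ x ≤ 250.0 and 0.0 ≤ y ≤ 115.6.

Beta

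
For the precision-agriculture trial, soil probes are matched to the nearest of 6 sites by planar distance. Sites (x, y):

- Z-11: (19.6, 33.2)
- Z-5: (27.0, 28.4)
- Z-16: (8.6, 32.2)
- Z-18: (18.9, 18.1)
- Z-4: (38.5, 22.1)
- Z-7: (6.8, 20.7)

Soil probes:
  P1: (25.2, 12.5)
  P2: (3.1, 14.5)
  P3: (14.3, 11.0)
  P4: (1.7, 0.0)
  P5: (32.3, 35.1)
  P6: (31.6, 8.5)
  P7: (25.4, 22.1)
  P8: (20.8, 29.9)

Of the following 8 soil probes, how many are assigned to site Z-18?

P1 → Z-18
P2 → Z-7
P3 → Z-18
P4 → Z-7
P5 → Z-5
P6 → Z-4
P7 → Z-5
P8 → Z-11
2 of the 8 go to Z-18.

2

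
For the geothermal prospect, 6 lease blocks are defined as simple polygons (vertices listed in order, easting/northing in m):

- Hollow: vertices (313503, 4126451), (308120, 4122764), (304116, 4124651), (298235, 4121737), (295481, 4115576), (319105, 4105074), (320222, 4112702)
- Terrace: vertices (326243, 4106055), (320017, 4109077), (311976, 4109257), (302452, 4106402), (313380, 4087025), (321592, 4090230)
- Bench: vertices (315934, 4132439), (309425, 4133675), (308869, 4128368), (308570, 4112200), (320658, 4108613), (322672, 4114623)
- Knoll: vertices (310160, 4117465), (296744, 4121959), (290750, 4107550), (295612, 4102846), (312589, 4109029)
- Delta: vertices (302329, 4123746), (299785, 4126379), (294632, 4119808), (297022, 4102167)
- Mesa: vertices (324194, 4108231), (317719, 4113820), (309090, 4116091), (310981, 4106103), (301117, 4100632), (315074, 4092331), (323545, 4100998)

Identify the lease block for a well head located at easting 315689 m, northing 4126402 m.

Bench

Cast a ray rightward from (315689, 4126402). For each polygon, the edges (by vertex number in listed order) whose endpoints lie on opposite sides of northing = 4126402, where each meets that height, and whether that is right or left of the point:
Hollow: 1–2 at easting≈313431.5 (left), 7–1 at easting≈313526.9 (left) → 0 crossings.
Terrace: no edge straddles that height → 0 crossings.
Bench: 3–4 at easting≈308832.6 (left), 6–1 at easting≈318217.2 (right) → 1 crossing.
Knoll: no edge straddles that height → 0 crossings.
Delta: no edge straddles that height → 0 crossings.
Mesa: no edge straddles that height → 0 crossings.
Only Bench has an odd count, so the point is inside Bench.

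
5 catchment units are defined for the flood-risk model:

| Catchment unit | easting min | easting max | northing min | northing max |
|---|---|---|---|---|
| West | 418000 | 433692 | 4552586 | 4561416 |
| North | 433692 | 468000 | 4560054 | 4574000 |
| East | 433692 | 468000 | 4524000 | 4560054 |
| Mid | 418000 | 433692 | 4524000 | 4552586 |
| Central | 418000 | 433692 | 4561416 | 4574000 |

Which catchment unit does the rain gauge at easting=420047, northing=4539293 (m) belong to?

Mid

The point has easting = 420047 and northing = 4539293.
Only Mid satisfies 418000 ≤ easting ≤ 433692 and 4524000 ≤ northing ≤ 4552586.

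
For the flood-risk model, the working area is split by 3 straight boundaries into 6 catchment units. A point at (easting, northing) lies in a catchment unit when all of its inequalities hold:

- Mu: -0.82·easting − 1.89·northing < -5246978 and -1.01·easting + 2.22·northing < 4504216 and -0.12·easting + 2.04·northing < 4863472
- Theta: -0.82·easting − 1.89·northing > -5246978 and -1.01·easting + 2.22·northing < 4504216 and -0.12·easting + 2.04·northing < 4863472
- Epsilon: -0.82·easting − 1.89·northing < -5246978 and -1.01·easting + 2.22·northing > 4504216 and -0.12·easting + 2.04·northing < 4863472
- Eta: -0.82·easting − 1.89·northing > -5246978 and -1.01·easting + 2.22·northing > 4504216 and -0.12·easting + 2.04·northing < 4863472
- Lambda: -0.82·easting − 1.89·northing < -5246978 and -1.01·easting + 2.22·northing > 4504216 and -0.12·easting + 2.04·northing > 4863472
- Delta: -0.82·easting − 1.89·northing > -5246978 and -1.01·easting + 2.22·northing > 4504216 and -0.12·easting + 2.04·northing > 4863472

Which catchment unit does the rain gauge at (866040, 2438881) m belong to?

Lambda

-0.82·866040 − 1.89·2438881 = -5319637.890, which is < -5246978
-1.01·866040 + 2.22·2438881 = 4539615.420, which is > 4504216
-0.12·866040 + 2.04·2438881 = 4871392.440, which is > 4863472
This sign pattern matches Lambda.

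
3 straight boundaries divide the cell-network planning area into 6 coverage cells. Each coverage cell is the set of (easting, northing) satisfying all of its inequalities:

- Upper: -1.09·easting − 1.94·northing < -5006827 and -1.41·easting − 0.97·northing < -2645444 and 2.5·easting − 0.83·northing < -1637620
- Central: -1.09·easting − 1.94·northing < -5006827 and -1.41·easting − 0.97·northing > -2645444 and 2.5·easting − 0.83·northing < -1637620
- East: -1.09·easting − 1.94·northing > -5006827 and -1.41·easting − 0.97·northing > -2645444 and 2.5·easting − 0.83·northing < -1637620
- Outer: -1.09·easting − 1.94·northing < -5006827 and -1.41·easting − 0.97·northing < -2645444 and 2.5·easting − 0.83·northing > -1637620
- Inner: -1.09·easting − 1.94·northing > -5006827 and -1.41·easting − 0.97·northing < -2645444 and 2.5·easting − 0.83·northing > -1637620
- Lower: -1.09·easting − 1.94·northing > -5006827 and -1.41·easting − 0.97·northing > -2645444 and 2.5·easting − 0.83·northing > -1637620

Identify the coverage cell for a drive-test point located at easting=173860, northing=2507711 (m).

Upper

-1.09·173860 − 1.94·2507711 = -5054466.740, which is < -5006827
-1.41·173860 − 0.97·2507711 = -2677622.270, which is < -2645444
2.5·173860 − 0.83·2507711 = -1646750.130, which is < -1637620
This sign pattern matches Upper.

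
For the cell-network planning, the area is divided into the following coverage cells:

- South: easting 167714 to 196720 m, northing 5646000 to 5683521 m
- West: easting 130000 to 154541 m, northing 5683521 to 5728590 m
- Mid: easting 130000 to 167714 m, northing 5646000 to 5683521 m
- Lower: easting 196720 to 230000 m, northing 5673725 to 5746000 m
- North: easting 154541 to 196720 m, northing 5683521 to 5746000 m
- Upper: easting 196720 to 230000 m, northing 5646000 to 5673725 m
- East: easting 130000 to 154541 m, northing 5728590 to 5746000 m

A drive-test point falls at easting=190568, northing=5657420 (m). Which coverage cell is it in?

The point has easting = 190568 and northing = 5657420.
Only South satisfies 167714 ≤ easting ≤ 196720 and 5646000 ≤ northing ≤ 5683521.

South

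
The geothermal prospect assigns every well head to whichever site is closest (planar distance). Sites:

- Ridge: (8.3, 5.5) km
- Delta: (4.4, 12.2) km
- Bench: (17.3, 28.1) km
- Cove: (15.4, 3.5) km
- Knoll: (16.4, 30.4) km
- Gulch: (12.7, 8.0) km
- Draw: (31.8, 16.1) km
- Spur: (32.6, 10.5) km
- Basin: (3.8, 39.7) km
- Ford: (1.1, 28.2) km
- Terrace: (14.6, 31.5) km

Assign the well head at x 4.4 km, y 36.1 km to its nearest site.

Basin

Squared distances to each site:
Ridge: 951.570; Delta: 571.210; Bench: 230.410; Cove: 1183.760; Knoll: 176.490; Gulch: 858.500; Draw: 1150.760; Spur: 1450.600; Basin: 13.320; Ford: 73.300; Terrace: 125.200.
Minimum at Basin.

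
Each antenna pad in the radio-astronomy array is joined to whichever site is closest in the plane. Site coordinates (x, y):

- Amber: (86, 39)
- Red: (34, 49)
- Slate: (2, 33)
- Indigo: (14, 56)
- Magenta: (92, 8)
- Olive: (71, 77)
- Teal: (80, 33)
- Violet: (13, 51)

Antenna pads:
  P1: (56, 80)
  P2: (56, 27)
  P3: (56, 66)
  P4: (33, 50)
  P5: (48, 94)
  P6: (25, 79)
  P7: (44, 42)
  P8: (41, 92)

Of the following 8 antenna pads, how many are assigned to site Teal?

P1 → Olive
P2 → Teal
P3 → Olive
P4 → Red
P5 → Olive
P6 → Indigo
P7 → Red
P8 → Olive
1 of the 8 goes to Teal.

1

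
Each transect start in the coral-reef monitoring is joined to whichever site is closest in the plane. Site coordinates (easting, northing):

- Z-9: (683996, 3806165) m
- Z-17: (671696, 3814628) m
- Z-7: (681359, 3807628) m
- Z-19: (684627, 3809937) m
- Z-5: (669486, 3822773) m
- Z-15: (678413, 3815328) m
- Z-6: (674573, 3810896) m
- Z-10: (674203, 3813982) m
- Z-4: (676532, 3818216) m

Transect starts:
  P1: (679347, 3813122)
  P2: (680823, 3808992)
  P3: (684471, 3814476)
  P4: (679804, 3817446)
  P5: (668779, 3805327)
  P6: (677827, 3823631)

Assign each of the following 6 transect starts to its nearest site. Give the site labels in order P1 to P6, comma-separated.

Z-15, Z-7, Z-19, Z-15, Z-6, Z-4

P1 → Z-15 (d²=5738792.00)
P2 → Z-7 (d²=2147792.00)
P3 → Z-19 (d²=20626857.00)
P4 → Z-15 (d²=6420805.00)
P5 → Z-6 (d²=64584197.00)
P6 → Z-4 (d²=30999250.00)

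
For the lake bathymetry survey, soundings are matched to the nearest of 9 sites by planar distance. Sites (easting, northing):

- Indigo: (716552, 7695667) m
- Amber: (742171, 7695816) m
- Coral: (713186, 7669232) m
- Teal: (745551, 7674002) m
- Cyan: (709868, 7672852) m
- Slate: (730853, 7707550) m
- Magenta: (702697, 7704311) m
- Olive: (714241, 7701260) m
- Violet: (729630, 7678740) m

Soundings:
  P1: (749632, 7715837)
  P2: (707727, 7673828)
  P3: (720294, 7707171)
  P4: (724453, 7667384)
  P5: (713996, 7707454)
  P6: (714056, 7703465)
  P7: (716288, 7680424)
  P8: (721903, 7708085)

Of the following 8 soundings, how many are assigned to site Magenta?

0

P1 → Slate
P2 → Cyan
P3 → Olive
P4 → Coral
P5 → Olive
P6 → Olive
P7 → Cyan
P8 → Slate
0 of the 8 go to Magenta.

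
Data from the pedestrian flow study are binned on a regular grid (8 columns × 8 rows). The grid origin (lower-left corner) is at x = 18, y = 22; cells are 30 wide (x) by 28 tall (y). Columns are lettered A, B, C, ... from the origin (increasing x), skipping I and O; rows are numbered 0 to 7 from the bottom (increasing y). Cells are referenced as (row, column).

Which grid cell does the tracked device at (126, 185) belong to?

Column index: ⌊(126 − 18) / 30⌋ = ⌊3.600⌋ = 3 → column D
Row offset from origin: ⌊(185 − 22) / 28⌋ = ⌊5.821⌋ = 5 → row 5

(5, D)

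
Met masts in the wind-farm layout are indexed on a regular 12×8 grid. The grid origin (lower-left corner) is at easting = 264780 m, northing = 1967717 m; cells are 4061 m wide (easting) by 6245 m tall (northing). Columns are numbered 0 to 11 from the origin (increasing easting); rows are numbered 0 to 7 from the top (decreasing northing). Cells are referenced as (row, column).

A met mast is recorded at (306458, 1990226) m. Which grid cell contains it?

(4, 10)

Column index: ⌊(306458 − 264780) / 4061⌋ = ⌊10.263⌋ = 10
Row offset from origin: ⌊(1990226 − 1967717) / 6245⌋ = ⌊3.604⌋ = 3 → row 4 (counted from top)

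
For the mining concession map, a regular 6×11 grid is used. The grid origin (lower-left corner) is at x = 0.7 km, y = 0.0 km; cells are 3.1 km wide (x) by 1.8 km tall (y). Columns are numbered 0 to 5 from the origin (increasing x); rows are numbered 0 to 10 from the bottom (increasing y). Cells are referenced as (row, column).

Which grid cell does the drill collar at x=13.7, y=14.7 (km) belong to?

(8, 4)

Column index: ⌊(13.7 − 0.7) / 3.1⌋ = ⌊4.194⌋ = 4
Row offset from origin: ⌊(14.7 − 0.0) / 1.8⌋ = ⌊8.167⌋ = 8 → row 8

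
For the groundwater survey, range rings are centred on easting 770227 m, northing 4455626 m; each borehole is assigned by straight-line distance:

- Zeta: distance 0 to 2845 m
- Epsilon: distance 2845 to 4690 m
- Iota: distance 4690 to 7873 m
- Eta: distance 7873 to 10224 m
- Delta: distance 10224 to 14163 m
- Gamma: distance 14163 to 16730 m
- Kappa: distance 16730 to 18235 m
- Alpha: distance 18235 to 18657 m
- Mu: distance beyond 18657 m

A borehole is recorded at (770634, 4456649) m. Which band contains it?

Distance = √((770634−770227)² + (4456649−4455626)²) = √(165649.000 + 1046529.000) = 1100.990 m.
0 ≤ 1100.990 < 2845 → Zeta.

Zeta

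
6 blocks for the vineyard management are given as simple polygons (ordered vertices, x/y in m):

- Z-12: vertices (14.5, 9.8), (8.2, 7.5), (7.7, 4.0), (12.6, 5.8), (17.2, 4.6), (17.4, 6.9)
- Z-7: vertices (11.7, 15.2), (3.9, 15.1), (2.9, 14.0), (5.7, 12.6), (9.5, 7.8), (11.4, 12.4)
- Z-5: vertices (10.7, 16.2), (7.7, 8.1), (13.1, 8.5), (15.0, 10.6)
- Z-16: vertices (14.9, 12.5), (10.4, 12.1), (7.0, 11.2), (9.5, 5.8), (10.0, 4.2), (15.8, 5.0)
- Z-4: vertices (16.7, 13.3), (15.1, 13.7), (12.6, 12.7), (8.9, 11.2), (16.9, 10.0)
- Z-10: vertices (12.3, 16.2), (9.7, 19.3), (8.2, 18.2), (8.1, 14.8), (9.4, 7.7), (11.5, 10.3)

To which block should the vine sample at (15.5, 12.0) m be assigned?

Z-4

Cast a ray rightward from (15.5, 12.0). For each polygon, the edges (by vertex number in listed order) whose endpoints lie on opposite sides of y = 12.0, where each meets that height, and whether that is right or left of the point:
Z-12: no edge straddles that height → 0 crossings.
Z-7: 4–5 at x≈6.17 (left), 5–6 at x≈11.23 (left) → 0 crossings.
Z-5: 1–2 at x≈9.14 (left), 4–1 at x≈13.92 (left) → 0 crossings.
Z-16: 2–3 at x≈10.02 (left), 6–1 at x≈14.96 (left) → 0 crossings.
Z-4: 3–4 at x≈10.87 (left), 5–1 at x≈16.78 (right) → 1 crossing.
Z-10: 4–5 at x≈8.61 (left), 6–1 at x≈11.73 (left) → 0 crossings.
Only Z-4 has an odd count, so the point is inside Z-4.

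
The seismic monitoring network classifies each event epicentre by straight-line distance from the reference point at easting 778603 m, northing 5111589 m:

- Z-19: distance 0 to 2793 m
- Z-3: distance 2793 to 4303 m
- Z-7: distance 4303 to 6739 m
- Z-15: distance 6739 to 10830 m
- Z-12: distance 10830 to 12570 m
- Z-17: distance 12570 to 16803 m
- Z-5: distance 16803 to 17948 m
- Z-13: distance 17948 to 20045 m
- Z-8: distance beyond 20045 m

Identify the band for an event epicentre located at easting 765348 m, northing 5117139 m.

Z-17

Distance = √((765348−778603)² + (5117139−5111589)²) = √(175695025.000 + 30802500.000) = 14370.022 m.
12570 ≤ 14370.022 < 16803 → Z-17.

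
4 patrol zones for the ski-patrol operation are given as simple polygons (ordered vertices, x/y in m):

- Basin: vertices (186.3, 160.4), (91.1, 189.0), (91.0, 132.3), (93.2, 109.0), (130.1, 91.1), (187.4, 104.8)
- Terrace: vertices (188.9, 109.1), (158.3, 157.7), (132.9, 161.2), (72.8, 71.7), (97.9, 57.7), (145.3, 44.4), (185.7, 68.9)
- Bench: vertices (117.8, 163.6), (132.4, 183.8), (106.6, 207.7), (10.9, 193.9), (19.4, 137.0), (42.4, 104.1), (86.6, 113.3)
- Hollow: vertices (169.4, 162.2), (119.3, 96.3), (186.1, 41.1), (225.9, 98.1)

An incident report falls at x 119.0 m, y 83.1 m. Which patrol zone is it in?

Cast a ray rightward from (119.0, 83.1). For each polygon, the edges (by vertex number in listed order) whose endpoints lie on opposite sides of y = 83.1, where each meets that height, and whether that is right or left of the point:
Basin: no edge straddles that height → 0 crossings.
Terrace: 3–4 at x≈80.46 (left), 7–1 at x≈186.83 (right) → 1 crossing.
Bench: no edge straddles that height → 0 crossings.
Hollow: 2–3 at x≈135.27 (right), 3–4 at x≈215.43 (right) → 2 crossings.
Only Terrace has an odd count, so the point is inside Terrace.

Terrace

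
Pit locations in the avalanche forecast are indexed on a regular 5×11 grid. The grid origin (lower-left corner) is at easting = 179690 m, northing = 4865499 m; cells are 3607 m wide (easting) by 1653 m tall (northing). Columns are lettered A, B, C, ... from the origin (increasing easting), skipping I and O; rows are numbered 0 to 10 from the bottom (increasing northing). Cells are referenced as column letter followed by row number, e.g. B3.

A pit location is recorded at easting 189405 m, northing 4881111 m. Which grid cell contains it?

Column index: ⌊(189405 − 179690) / 3607⌋ = ⌊2.693⌋ = 2 → column C
Row offset from origin: ⌊(4881111 − 4865499) / 1653⌋ = ⌊9.445⌋ = 9 → row 9

C9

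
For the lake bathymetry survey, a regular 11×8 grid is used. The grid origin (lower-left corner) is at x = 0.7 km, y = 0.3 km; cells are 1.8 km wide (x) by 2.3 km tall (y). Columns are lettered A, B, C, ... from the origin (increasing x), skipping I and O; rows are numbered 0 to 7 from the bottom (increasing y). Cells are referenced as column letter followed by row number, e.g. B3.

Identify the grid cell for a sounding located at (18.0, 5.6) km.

K2

Column index: ⌊(18.0 − 0.7) / 1.8⌋ = ⌊9.611⌋ = 9 → column K
Row offset from origin: ⌊(5.6 − 0.3) / 2.3⌋ = ⌊2.304⌋ = 2 → row 2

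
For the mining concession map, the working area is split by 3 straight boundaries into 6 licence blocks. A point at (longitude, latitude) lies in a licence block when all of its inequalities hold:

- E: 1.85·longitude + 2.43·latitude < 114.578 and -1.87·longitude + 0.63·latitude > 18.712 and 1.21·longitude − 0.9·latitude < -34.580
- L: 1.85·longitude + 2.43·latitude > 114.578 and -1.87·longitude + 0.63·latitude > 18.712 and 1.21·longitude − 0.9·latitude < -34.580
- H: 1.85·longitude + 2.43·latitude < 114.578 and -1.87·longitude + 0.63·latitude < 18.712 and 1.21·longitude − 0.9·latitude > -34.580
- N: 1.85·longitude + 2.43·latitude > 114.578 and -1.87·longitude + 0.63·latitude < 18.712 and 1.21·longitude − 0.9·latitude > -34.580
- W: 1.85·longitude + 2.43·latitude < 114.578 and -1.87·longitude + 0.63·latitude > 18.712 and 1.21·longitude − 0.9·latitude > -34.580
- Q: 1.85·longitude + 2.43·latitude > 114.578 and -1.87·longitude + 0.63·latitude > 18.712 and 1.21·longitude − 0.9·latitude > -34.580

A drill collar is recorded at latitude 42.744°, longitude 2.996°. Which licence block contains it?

1.85·2.996 + 2.43·42.744 = 109.411, which is < 114.578
-1.87·2.996 + 0.63·42.744 = 21.326, which is > 18.712
1.21·2.996 − 0.9·42.744 = -34.844, which is < -34.580
This sign pattern matches E.

E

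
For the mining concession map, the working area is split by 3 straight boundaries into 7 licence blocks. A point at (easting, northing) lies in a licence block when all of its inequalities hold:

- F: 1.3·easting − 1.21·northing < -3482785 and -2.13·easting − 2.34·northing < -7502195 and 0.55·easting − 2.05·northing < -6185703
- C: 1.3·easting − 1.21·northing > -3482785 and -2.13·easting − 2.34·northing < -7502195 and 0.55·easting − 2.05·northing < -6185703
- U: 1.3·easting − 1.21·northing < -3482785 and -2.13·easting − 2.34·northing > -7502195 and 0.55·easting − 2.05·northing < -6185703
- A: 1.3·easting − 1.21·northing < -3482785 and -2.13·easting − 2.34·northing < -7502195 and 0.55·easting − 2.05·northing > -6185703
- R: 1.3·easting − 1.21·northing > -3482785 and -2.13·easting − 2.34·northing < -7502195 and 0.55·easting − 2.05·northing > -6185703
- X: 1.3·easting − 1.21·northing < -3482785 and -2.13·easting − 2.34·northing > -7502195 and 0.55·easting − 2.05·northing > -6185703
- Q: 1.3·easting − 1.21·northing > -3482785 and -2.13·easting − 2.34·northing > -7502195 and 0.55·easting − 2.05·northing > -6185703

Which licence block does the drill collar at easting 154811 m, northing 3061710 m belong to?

U

1.3·154811 − 1.21·3061710 = -3503414.800, which is < -3482785
-2.13·154811 − 2.34·3061710 = -7494148.830, which is > -7502195
0.55·154811 − 2.05·3061710 = -6191359.450, which is < -6185703
This sign pattern matches U.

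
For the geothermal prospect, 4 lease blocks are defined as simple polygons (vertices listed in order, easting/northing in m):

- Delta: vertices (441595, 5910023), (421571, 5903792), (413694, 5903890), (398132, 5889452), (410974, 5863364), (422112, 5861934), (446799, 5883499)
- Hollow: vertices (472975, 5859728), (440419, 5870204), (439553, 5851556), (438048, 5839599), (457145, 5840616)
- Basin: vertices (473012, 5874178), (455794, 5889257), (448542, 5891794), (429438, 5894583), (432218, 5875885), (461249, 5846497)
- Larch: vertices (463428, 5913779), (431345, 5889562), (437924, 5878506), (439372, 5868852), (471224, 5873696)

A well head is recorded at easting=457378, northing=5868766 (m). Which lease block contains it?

Cast a ray rightward from (457378, 5868766). For each polygon, the edges (by vertex number in listed order) whose endpoints lie on opposite sides of northing = 5868766, where each meets that height, and whether that is right or left of the point:
Delta: 4–5 at easting≈408314.8 (left), 6–7 at easting≈429933.1 (left) → 0 crossings.
Hollow: 1–2 at easting≈444887.8 (left), 2–3 at easting≈440352.2 (left) → 0 crossings.
Basin: 5–6 at easting≈439250.5 (left), 6–1 at easting≈470712.2 (right) → 1 crossing.
Larch: no edge straddles that height → 0 crossings.
Only Basin has an odd count, so the point is inside Basin.

Basin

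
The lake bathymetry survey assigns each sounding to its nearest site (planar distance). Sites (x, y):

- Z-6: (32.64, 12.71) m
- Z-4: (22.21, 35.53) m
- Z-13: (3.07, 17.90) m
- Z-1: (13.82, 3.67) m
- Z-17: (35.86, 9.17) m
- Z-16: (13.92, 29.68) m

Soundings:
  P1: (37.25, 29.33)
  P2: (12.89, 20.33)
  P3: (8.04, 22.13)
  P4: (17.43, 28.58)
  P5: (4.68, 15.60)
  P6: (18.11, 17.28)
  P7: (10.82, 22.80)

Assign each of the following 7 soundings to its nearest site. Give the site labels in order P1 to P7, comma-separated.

P1 → Z-4 (d²=264.64)
P2 → Z-16 (d²=88.48)
P3 → Z-13 (d²=42.59)
P4 → Z-16 (d²=13.53)
P5 → Z-13 (d²=7.88)
P6 → Z-16 (d²=171.32)
P7 → Z-16 (d²=56.94)

Z-4, Z-16, Z-13, Z-16, Z-13, Z-16, Z-16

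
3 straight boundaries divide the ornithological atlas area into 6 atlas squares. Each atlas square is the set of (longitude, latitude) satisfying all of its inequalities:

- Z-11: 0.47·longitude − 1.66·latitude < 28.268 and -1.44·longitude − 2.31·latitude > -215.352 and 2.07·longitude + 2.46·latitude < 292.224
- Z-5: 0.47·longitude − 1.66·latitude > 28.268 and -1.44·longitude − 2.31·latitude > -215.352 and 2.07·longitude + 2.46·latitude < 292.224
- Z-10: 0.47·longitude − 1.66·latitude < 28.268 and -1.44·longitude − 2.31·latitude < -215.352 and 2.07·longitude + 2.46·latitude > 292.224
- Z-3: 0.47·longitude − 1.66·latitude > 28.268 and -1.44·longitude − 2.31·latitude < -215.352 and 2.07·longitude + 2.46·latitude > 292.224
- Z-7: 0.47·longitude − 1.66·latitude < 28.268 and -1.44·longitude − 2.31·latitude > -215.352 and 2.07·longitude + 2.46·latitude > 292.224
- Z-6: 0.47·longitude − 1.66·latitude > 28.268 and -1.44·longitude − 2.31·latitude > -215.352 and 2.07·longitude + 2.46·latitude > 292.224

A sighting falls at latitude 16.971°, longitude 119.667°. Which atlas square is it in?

Z-11

0.47·119.667 − 1.66·16.971 = 28.072, which is < 28.268
-1.44·119.667 − 2.31·16.971 = -211.523, which is > -215.352
2.07·119.667 + 2.46·16.971 = 289.459, which is < 292.224
This sign pattern matches Z-11.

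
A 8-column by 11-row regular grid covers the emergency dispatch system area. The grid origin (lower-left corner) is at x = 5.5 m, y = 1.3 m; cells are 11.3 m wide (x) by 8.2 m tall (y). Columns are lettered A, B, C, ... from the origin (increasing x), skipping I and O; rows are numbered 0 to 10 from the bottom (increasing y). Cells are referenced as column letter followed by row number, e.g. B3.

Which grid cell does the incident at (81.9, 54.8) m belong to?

G6

Column index: ⌊(81.9 − 5.5) / 11.3⌋ = ⌊6.761⌋ = 6 → column G
Row offset from origin: ⌊(54.8 − 1.3) / 8.2⌋ = ⌊6.524⌋ = 6 → row 6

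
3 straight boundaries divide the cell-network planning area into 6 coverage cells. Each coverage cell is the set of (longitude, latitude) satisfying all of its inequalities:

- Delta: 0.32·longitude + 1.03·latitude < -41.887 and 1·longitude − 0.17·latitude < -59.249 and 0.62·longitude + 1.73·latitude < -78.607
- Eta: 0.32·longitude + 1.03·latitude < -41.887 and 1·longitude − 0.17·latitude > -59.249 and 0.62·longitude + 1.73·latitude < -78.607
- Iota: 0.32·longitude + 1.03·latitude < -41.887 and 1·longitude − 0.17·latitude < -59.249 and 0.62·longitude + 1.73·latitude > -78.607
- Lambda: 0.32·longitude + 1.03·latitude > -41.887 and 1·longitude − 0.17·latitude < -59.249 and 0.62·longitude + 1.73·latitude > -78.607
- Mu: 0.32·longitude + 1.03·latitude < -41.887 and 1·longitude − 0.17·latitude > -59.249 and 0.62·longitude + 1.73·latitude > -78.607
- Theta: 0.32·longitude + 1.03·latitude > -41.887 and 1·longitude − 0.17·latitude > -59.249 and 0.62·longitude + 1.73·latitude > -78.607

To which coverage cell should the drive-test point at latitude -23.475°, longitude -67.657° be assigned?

Delta

0.32·-67.657 + 1.03·-23.475 = -45.829, which is < -41.887
1·-67.657 − 0.17·-23.475 = -63.666, which is < -59.249
0.62·-67.657 + 1.73·-23.475 = -82.559, which is < -78.607
This sign pattern matches Delta.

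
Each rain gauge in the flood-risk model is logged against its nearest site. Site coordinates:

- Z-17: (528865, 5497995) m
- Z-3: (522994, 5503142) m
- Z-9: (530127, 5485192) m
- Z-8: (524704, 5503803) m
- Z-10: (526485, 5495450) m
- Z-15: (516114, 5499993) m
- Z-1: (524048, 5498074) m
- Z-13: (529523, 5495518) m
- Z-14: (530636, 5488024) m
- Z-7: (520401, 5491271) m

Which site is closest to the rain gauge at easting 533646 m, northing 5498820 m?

Z-17

Squared distances to each site:
Z-17: 23538586.000; Z-3: 132144788.000; Z-9: 198105745.000; Z-8: 104789653.000; Z-10: 62636821.000; Z-15: 308746953.000; Z-1: 92678120.000; Z-13: 27902333.000; Z-14: 125613716.000; Z-7: 232417426.000.
Minimum at Z-17.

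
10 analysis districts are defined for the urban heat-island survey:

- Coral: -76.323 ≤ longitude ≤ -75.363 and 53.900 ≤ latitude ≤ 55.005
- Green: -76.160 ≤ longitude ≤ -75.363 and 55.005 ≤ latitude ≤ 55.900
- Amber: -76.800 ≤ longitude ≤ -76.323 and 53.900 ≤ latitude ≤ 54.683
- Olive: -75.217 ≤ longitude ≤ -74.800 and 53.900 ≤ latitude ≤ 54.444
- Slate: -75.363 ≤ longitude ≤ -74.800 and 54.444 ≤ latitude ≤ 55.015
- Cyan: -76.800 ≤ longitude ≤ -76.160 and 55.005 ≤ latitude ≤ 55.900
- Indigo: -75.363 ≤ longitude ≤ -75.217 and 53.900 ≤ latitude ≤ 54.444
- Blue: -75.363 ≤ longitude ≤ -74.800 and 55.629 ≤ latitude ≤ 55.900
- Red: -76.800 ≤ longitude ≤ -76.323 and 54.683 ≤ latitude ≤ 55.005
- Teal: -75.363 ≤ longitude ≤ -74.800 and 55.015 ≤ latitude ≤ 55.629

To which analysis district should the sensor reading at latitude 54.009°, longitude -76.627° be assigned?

Amber

The point has longitude = -76.627 and latitude = 54.009.
Only Amber satisfies -76.800 ≤ longitude ≤ -76.323 and 53.900 ≤ latitude ≤ 54.683.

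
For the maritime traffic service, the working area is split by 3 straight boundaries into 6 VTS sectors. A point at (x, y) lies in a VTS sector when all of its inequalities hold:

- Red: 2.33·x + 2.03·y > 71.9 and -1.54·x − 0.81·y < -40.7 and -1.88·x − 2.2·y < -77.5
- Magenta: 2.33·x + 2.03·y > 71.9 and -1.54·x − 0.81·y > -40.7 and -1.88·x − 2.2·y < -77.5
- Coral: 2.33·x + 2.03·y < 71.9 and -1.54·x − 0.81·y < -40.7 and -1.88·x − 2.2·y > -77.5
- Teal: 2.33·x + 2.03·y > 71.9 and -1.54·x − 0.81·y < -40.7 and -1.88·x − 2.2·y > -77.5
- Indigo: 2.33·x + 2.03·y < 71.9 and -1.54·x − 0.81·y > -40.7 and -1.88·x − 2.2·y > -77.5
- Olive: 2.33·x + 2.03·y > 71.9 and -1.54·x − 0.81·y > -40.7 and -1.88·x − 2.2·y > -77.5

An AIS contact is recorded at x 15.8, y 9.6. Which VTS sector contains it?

Indigo

2.33·15.8 + 2.03·9.6 = 56.302, which is < 71.9
-1.54·15.8 − 0.81·9.6 = -32.108, which is > -40.7
-1.88·15.8 − 2.2·9.6 = -50.824, which is > -77.5
This sign pattern matches Indigo.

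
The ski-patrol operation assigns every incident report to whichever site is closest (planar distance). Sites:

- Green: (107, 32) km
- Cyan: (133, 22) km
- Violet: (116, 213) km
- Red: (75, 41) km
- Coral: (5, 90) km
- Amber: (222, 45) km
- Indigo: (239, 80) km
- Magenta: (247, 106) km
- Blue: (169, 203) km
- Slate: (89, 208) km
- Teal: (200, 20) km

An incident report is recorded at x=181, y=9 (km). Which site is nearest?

Teal

Squared distances to each site:
Green: 6005.000; Cyan: 2473.000; Violet: 45841.000; Red: 12260.000; Coral: 37537.000; Amber: 2977.000; Indigo: 8405.000; Magenta: 13765.000; Blue: 37780.000; Slate: 48065.000; Teal: 482.000.
Minimum at Teal.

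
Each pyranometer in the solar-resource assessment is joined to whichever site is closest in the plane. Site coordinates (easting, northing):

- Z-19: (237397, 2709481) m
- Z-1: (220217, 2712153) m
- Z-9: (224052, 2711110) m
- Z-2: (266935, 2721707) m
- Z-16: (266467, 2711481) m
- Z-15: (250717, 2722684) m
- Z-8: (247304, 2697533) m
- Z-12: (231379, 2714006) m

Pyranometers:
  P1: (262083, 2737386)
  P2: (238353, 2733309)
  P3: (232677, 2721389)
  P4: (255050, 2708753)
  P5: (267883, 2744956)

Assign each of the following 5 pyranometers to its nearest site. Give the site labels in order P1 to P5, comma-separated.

Z-2, Z-15, Z-12, Z-16, Z-2

P1 → Z-2 (d²=269372945.00)
P2 → Z-15 (d²=265759121.00)
P3 → Z-12 (d²=56193493.00)
P4 → Z-16 (d²=137789873.00)
P5 → Z-2 (d²=541414705.00)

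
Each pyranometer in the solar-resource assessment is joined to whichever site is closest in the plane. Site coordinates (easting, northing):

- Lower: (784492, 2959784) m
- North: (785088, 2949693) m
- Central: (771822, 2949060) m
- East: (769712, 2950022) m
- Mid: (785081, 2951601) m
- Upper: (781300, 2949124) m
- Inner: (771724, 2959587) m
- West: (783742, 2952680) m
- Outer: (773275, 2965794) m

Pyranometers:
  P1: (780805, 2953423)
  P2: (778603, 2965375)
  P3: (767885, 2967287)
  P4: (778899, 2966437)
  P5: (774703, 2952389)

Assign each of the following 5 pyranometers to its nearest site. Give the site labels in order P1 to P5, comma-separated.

West, Outer, Outer, Outer, Central

P1 → West (d²=9178018.00)
P2 → Outer (d²=28563145.00)
P3 → Outer (d²=31281149.00)
P4 → Outer (d²=32042825.00)
P5 → Central (d²=19382402.00)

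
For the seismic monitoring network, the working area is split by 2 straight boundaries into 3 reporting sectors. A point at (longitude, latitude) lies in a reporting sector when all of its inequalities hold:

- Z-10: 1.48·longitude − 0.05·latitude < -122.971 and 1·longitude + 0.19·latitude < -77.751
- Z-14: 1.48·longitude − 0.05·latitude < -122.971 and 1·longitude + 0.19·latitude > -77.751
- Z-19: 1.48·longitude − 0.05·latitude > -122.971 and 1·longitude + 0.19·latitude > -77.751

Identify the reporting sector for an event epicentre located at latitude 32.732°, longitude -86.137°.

Z-10

1.48·-86.137 − 0.05·32.732 = -129.119, which is < -122.971
1·-86.137 + 0.19·32.732 = -79.918, which is < -77.751
This sign pattern matches Z-10.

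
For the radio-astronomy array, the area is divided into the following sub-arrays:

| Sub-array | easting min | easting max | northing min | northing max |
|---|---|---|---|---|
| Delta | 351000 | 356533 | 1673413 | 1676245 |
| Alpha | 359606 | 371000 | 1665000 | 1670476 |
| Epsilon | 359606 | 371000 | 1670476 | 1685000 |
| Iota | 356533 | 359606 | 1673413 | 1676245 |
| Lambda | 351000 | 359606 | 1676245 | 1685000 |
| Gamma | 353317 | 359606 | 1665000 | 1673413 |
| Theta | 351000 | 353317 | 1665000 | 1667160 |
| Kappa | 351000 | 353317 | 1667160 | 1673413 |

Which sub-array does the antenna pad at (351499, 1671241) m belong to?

Kappa

The point has easting = 351499 and northing = 1671241.
Only Kappa satisfies 351000 ≤ easting ≤ 353317 and 1667160 ≤ northing ≤ 1673413.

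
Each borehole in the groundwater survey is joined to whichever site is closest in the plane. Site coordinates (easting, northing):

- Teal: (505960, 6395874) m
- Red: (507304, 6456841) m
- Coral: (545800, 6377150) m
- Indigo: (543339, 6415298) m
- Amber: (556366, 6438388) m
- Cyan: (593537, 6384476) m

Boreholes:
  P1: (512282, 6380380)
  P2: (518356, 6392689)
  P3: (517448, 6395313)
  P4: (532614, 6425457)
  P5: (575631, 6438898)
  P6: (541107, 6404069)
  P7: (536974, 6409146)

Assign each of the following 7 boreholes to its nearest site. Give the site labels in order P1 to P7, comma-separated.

P1 → Teal (d²=280031720.00)
P2 → Teal (d²=163805041.00)
P3 → Teal (d²=132288865.00)
P4 → Indigo (d²=218230906.00)
P5 → Amber (d²=371400325.00)
P6 → Indigo (d²=131072265.00)
P7 → Indigo (d²=78360329.00)

Teal, Teal, Teal, Indigo, Amber, Indigo, Indigo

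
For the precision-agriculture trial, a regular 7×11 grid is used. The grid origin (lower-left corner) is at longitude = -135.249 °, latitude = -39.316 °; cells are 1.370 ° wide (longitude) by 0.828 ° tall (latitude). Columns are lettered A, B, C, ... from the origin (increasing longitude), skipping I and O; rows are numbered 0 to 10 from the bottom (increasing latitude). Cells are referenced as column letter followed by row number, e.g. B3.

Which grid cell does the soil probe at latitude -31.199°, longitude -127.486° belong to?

Column index: ⌊(-127.486 − -135.249) / 1.370⌋ = ⌊5.666⌋ = 5 → column F
Row offset from origin: ⌊(-31.199 − -39.316) / 0.828⌋ = ⌊9.803⌋ = 9 → row 9

F9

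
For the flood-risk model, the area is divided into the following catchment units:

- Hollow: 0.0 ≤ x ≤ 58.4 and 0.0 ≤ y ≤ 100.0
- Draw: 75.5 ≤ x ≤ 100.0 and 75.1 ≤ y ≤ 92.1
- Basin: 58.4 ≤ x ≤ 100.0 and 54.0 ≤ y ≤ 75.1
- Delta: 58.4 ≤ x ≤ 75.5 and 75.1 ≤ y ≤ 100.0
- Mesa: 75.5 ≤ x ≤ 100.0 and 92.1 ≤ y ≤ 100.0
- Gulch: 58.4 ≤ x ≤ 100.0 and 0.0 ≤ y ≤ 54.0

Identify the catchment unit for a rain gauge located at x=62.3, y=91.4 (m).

The point has x = 62.3 and y = 91.4.
Only Delta satisfies 58.4 ≤ x ≤ 75.5 and 75.1 ≤ y ≤ 100.0.

Delta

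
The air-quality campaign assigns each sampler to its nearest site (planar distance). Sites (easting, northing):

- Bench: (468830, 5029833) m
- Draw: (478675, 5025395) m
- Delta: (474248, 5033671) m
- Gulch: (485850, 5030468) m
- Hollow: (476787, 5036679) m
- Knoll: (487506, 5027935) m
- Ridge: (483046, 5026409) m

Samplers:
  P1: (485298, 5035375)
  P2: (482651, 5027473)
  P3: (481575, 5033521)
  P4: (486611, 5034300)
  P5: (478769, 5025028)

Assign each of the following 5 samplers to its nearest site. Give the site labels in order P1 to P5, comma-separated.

P1 → Gulch (d²=24383353.00)
P2 → Ridge (d²=1288121.00)
P3 → Gulch (d²=27596434.00)
P4 → Gulch (d²=15263345.00)
P5 → Draw (d²=143525.00)

Gulch, Ridge, Gulch, Gulch, Draw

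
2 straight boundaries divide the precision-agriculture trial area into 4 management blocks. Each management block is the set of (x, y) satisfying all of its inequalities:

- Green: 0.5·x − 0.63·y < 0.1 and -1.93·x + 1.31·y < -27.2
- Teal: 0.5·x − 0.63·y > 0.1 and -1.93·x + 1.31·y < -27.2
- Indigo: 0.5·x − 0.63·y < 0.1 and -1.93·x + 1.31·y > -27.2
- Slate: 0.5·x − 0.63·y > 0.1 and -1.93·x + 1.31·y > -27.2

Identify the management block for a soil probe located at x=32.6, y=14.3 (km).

0.5·32.6 − 0.63·14.3 = 7.291, which is > 0.1
-1.93·32.6 + 1.31·14.3 = -44.185, which is < -27.2
This sign pattern matches Teal.

Teal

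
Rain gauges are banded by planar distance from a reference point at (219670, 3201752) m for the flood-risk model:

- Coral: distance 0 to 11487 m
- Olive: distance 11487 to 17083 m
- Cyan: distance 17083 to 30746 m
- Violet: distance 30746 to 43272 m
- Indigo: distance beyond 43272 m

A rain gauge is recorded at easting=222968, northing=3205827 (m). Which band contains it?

Coral

Distance = √((222968−219670)² + (3205827−3201752)²) = √(10876804.000 + 16605625.000) = 5242.369 m.
0 ≤ 5242.369 < 11487 → Coral.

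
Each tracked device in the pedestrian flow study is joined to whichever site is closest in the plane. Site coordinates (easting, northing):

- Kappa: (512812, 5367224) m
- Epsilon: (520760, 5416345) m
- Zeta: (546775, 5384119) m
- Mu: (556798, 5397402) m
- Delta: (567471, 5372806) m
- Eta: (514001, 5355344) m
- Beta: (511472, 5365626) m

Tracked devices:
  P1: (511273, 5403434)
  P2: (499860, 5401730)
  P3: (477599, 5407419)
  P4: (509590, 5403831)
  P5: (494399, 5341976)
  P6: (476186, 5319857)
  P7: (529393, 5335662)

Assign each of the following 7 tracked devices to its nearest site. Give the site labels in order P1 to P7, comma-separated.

Epsilon, Epsilon, Epsilon, Epsilon, Eta, Eta, Eta

P1 → Epsilon (d²=256697090.00)
P2 → Epsilon (d²=650408225.00)
P3 → Epsilon (d²=1942545397.00)
P4 → Epsilon (d²=281369096.00)
P5 → Eta (d²=562941828.00)
P6 → Eta (d²=2689301394.00)
P7 → Eta (d²=624294788.00)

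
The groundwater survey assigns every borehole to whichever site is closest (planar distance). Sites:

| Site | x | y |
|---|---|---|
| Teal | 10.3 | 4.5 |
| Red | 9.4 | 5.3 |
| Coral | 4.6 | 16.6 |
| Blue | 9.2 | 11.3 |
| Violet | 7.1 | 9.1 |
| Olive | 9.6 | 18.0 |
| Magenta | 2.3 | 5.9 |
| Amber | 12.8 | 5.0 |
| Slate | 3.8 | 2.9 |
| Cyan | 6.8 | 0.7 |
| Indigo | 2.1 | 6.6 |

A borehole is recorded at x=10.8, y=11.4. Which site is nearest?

Squared distances to each site:
Teal: 47.860; Red: 39.170; Coral: 65.480; Blue: 2.570; Violet: 18.980; Olive: 45.000; Magenta: 102.500; Amber: 44.960; Slate: 121.250; Cyan: 130.490; Indigo: 98.730.
Minimum at Blue.

Blue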